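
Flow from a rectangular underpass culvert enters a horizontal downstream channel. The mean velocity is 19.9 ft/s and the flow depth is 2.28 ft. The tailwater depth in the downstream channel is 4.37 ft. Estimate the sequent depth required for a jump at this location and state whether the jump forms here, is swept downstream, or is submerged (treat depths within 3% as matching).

y₂ = 6.43 ft; the jump is swept downstream

Fr₁ = V₁/√(g·y₁) = 19.9/√(32.2×2.28) = 2.32.
By Bélanger, y₂/y₁ = ½[√(1 + 8Fr₁²) − 1] = ½[√44.15 − 1] = 2.82.
y₂ = 2.82 × 2.28 = 6.43 ft.
Tailwater y_tw = 4.37 ft: y_tw < y₂, so the jump is swept downstream.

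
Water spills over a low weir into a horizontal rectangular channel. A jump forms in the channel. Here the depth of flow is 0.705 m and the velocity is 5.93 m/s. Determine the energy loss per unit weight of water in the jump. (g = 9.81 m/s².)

Fr₁ = V₁/√(g·y₁) = 5.93/√(9.81×0.705) = 2.25.
By Bélanger, y₂/y₁ = ½[√(1 + 8Fr₁²) − 1] = ½[√41.68 − 1] = 2.73.
y₂ = 2.73 × 0.705 = 1.92 m.
Head loss: ΔE = (y₂ − y₁)³/(4y₁y₂) = (1.92 − 0.705)³/(4×0.705×1.92) = 1.81/5.42 = 0.333 m.

ΔE = 0.333 m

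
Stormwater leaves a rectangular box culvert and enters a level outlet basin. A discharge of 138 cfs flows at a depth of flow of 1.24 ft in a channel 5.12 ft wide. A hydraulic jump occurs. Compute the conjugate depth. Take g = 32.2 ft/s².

y₂ = 5.44 ft

q = Q/b = 138/5.12 = 27.0 ft²/s; V₁ = q/y₁ = 21.7 ft/s. Fr₁ = V₁/√(g·y₁) = 3.44.
Conjugate-depth relation: y₂/y₁ = ½[√(1 + 8Fr₁²) − 1] = ½[√95.66 − 1] = 4.39.
y₂ = 4.39 × 1.24 = 5.44 ft.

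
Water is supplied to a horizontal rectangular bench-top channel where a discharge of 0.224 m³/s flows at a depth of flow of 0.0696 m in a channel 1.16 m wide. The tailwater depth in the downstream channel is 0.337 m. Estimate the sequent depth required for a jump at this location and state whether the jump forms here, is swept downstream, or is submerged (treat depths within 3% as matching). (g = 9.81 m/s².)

q = Q/b = 0.224/1.16 = 0.193 m²/s; V₁ = q/y₁ = 2.77 m/s. Fr₁ = V₁/√(g·y₁) = 3.36.
Bélanger equation: y₂/y₁ = ½[√(1 + 8Fr₁²) − 1] = ½[√91.19 − 1] = 4.27.
y₂ = 4.27 × 0.0696 = 0.298 m.
Tailwater y_tw = 0.337 m: y_tw > y₂, so the jump is submerged.

y₂ = 0.298 m; the jump is submerged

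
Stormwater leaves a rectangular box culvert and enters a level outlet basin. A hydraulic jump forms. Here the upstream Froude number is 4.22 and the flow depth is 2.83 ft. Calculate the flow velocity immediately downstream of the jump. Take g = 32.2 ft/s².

Fr₁ = 4.22 (given).
From the momentum equation for a rectangular channel, y₂/y₁ = ½[√(1 + 8Fr₁²) − 1] = ½[√143.5 − 1] = 5.49.
y₂ = 5.49 × 2.83 = 15.5 ft.
V₁ = Fr₁·√(g·y₁) = 4.22×√(32.2×2.83) = 40.3 ft/s; q = V₁·y₁ = 114 ft²/s.
V₂ = q/y₂ = 114/15.5 = 7.34 ft/s.

V₂ = 7.34 ft/s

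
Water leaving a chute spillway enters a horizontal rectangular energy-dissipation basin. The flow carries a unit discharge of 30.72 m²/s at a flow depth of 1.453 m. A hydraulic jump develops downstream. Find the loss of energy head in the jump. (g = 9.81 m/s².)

V₁ = q/y₁ = 30.72/1.453 = 21.14 m/s. Fr₁ = V₁/√(g·y₁) = 21.14/√(9.81×1.453) = 5.600.
Sequent-depth ratio: y₂/y₁ = ½[√(1 + 8Fr₁²) − 1] = ½[√251.88 − 1] = 7.435.
y₂ = 7.435 × 1.453 = 10.80 m.
V₂ = q/y₂ = 30.72/10.80 = 2.843 m/s. E₁ = y₁ + V₁²/2g = 24.24 m; E₂ = y₂ + V₂²/2g = 11.22 m. ΔE = E₁ − E₂ = 13.02 m.

ΔE = 13.02 m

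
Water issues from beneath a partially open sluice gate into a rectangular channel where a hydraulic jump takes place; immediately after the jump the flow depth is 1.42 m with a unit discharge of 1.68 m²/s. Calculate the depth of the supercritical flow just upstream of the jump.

y₁ = 0.244 m

V₂ = q/y₂ = 1.68/1.42 = 1.18 m/s; Fr₂ = V₂/√(g·y₂) = 0.317.
From the momentum equation (using Fr₂), y₁/y₂ = ½[√(1 + 8Fr₂²) − 1] = ½[√1.804 − 1] = 0.172.
y₁ = 0.172 × 1.42 = 0.244 m.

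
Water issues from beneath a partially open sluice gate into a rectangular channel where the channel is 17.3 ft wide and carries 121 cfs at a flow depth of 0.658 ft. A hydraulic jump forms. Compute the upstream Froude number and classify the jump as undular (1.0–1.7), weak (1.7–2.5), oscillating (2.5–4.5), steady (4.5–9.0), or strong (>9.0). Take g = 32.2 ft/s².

Fr₁ = 2.31; weak jump

q = Q/b = 121/17.3 = 6.99 ft²/s; V₁ = q/y₁ = 10.6 ft/s. Fr₁ = V₁/√(g·y₁) = 2.31.
Fr₁ = 2.31 lies in the weak range.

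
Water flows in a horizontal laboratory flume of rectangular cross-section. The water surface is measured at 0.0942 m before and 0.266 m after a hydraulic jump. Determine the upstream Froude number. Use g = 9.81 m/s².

Fr₁ = 2.32

For a rectangular channel the momentum equation gives q² = ½·g·y₁·y₂·(y₁ + y₂) = ½×9.81×0.0942×0.266×0.360 = 0.0443.
q = √0.0443 = 0.210 m²/s.
V₁ = q/y₁ = 2.23 m/s; Fr₁ = V₁/√(g·y₁) = 2.32.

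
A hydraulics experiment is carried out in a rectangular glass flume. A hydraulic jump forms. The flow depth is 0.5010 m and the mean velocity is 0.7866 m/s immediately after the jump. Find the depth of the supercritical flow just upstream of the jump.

Fr₂ = V₂/√(g·y₂) = 0.7866/√(9.81×0.5010) = 0.3548.
Since the conjugate-depth ratio holds either way, y₁/y₂ = ½[√(1 + 8Fr₂²) − 1] = ½[√2.0071 − 1] = 0.2084.
y₁ = 0.2084 × 0.5010 = 0.1044 m.

y₁ = 0.1044 m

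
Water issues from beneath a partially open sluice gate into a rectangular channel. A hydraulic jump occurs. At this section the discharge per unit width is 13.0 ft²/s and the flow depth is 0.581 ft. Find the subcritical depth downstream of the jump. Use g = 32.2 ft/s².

y₂ = 3.97 ft

V₁ = q/y₁ = 13.0/0.581 = 22.4 ft/s. Fr₁ = V₁/√(g·y₁) = 22.4/√(32.2×0.581) = 5.17.
Conjugate-depth relation: y₂/y₁ = ½[√(1 + 8Fr₁²) − 1] = ½[√215.1 − 1] = 6.83.
y₂ = 6.83 × 0.581 = 3.97 ft.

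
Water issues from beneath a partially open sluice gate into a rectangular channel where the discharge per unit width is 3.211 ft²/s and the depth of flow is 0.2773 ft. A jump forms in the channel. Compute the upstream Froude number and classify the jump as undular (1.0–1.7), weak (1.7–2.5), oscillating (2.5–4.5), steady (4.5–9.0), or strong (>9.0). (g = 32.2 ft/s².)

Fr₁ = 3.875; oscillating jump

V₁ = q/y₁ = 3.211/0.2773 = 11.58 ft/s. Fr₁ = V₁/√(g·y₁) = 11.58/√(32.2×0.2773) = 3.875.
Fr₁ = 3.875 lies in the oscillating range.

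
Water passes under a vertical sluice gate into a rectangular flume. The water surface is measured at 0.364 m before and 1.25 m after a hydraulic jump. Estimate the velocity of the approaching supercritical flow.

For a rectangular channel the momentum equation gives q² = ½·g·y₁·y₂·(y₁ + y₂) = ½×9.81×0.364×1.25×1.61 = 3.60.
q = √3.60 = 1.90 m²/s.
V₁ = q/y₁ = 1.90/0.364 = 5.21 m/s.

V₁ = 5.21 m/s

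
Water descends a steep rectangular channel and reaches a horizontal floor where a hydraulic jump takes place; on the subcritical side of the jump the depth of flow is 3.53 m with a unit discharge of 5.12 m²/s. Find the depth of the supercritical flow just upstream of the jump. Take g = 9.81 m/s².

V₂ = q/y₂ = 5.12/3.53 = 1.45 m/s; Fr₂ = V₂/√(g·y₂) = 0.246.
Applying the sequent-depth relation in reverse, y₁/y₂ = ½[√(1 + 8Fr₂²) − 1] = ½[√1.486 − 1] = 0.110.
y₁ = 0.110 × 3.53 = 0.387 m.

y₁ = 0.387 m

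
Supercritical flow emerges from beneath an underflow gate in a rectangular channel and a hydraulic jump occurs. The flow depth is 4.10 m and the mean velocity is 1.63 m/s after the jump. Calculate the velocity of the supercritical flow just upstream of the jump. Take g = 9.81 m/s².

Fr₂ = V₂/√(g·y₂) = 1.63/√(9.81×4.10) = 0.257.
From the momentum equation (using Fr₂), y₁/y₂ = ½[√(1 + 8Fr₂²) − 1] = ½[√1.528 − 1] = 0.118.
y₁ = 0.118 × 4.10 = 0.484 m.
V₁ = q/y₁ = 6.68/0.484 = 13.8 m/s.

V₁ = 13.8 m/s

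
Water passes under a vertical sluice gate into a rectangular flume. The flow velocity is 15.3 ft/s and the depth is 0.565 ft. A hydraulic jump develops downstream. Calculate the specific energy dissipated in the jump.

ΔE = 1.43 ft

Fr₁ = V₁/√(g·y₁) = 15.3/√(32.2×0.565) = 3.59.
Sequent-depth ratio: y₂/y₁ = ½[√(1 + 8Fr₁²) − 1] = ½[√103.9 − 1] = 4.60.
y₂ = 4.60 × 0.565 = 2.60 ft.
q = V₁·y₁ = 15.3 × 0.565 = 8.64 ft²/s. V₂ = q/y₂ = 8.64/2.60 = 3.33 ft/s. E₁ = y₁ + V₁²/2g = 4.20 ft; E₂ = y₂ + V₂²/2g = 2.77 ft. ΔE = E₁ − E₂ = 1.43 ft.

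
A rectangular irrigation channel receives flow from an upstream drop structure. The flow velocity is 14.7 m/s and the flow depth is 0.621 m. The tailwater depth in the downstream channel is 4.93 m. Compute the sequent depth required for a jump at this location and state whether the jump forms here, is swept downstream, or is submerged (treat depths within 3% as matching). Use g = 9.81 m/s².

Fr₁ = V₁/√(g·y₁) = 14.7/√(9.81×0.621) = 5.96.
By Bélanger, y₂/y₁ = ½[√(1 + 8Fr₁²) − 1] = ½[√284.8 − 1] = 7.94.
y₂ = 7.94 × 0.621 = 4.93 m.
Tailwater y_tw = 4.93 m: y_tw ≈ y₂, so the jump forms here.

y₂ = 4.93 m; the jump forms here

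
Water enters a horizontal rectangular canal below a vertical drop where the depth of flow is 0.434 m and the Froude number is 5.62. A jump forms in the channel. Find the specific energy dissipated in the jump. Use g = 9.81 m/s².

Fr₁ = 5.62 (given).
Conjugate-depth relation: y₂/y₁ = ½[√(1 + 8Fr₁²) − 1] = ½[√253.7 − 1] = 7.46.
y₂ = 7.46 × 0.434 = 3.24 m.
Head loss: ΔE = (y₂ − y₁)³/(4y₁y₂) = (3.24 − 0.434)³/(4×0.434×3.24) = 22.1/5.62 = 3.93 m.

ΔE = 3.93 m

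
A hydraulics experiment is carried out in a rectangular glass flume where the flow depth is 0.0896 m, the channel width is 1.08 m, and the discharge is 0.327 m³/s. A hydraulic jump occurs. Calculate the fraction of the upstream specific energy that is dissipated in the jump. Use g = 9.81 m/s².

ΔE/E₁ = 0.343 (34.3%)

q = Q/b = 0.327/1.08 = 0.303 m²/s; V₁ = q/y₁ = 3.38 m/s. Fr₁ = V₁/√(g·y₁) = 3.60.
From the momentum equation for a rectangular channel, y₂/y₁ = ½[√(1 + 8Fr₁²) − 1] = ½[√104.9 − 1] = 4.62.
y₂ = 4.62 × 0.0896 = 0.414 m.
E₁ = y₁ + V₁²/2g = 0.672 m. ΔE = (y₂ − y₁)³/(4y₁y₂) = 0.230 m. ΔE/E₁ = 0.230/0.672 = 0.343.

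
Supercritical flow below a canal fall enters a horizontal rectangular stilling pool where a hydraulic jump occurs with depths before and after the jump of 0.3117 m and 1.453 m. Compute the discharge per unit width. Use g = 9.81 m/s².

q = 1.980 m²/s

For a rectangular channel the momentum equation gives q² = ½·g·y₁·y₂·(y₁ + y₂) = ½×9.81×0.3117×1.453×1.765 = 3.920.
q = √3.920 = 1.980 m²/s.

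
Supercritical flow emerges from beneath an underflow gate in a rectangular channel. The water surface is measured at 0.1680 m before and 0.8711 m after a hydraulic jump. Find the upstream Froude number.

Fr₁ = 4.004

For a rectangular channel the momentum equation gives q² = ½·g·y₁·y₂·(y₁ + y₂) = ½×9.81×0.1680×0.8711×1.039 = 0.7459.
q = √0.7459 = 0.8636 m²/s.
V₁ = q/y₁ = 5.141 m/s; Fr₁ = V₁/√(g·y₁) = 4.004.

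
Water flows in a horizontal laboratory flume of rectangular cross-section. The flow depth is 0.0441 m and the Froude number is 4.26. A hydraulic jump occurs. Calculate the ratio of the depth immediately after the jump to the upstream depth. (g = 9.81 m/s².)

y₂/y₁ = 5.55

Fr₁ = 4.26 (given).
By Bélanger, y₂/y₁ = ½[√(1 + 8Fr₁²) − 1] = ½[√146.2 − 1] = 5.55.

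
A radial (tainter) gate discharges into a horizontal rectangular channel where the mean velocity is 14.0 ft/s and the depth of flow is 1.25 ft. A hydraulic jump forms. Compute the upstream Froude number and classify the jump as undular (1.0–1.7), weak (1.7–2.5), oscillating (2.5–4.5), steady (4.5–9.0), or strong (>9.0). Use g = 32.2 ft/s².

Fr₁ = V₁/√(g·y₁) = 14.0/√(32.2×1.25) = 2.21.
Fr₁ = 2.21 lies in the weak range.

Fr₁ = 2.21; weak jump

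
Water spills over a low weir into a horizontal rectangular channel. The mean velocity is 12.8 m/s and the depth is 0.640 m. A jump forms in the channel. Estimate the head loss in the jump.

Fr₁ = V₁/√(g·y₁) = 12.8/√(9.81×0.640) = 5.11.
Bélanger equation: y₂/y₁ = ½[√(1 + 8Fr₁²) − 1] = ½[√209.8 − 1] = 6.74.
y₂ = 6.74 × 0.640 = 4.31 m.
q = V₁·y₁ = 12.8 × 0.640 = 8.19 m²/s. V₂ = q/y₂ = 8.19/4.31 = 1.90 m/s. E₁ = y₁ + V₁²/2g = 8.99 m; E₂ = y₂ + V₂²/2g = 4.50 m. ΔE = E₁ − E₂ = 4.49 m.

ΔE = 4.49 m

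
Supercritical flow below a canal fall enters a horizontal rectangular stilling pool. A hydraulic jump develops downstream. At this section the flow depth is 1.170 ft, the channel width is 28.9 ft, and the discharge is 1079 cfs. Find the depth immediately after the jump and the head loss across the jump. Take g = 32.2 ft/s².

y₂ = 8.037 ft; ΔE = 8.610 ft

q = Q/b = 1079/28.9 = 37.34 ft²/s; V₁ = q/y₁ = 31.91 ft/s. Fr₁ = V₁/√(g·y₁) = 5.199.
From the momentum equation for a rectangular channel, y₂/y₁ = ½[√(1 + 8Fr₁²) − 1] = ½[√217.23 − 1] = 6.869.
y₂ = 6.869 × 1.170 = 8.037 ft.
Head loss: ΔE = (y₂ − y₁)³/(4y₁y₂) = (8.037 − 1.170)³/(4×1.170×8.037) = 323.9/37.61 = 8.610 ft.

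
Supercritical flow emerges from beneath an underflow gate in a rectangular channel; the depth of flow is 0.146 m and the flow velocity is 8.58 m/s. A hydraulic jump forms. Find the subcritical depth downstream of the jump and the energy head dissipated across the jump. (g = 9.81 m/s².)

Fr₁ = V₁/√(g·y₁) = 8.58/√(9.81×0.146) = 7.17.
Conjugate-depth relation: y₂/y₁ = ½[√(1 + 8Fr₁²) − 1] = ½[√412.2 − 1] = 9.65.
y₂ = 9.65 × 0.146 = 1.41 m.
Head loss: ΔE = (y₂ − y₁)³/(4y₁y₂) = (1.41 − 0.146)³/(4×0.146×1.41) = 2.02/0.823 = 2.45 m.

y₂ = 1.41 m; ΔE = 2.45 m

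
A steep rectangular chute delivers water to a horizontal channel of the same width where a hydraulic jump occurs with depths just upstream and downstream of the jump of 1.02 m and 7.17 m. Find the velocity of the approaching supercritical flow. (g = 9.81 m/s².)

V₁ = 16.8 m/s

For a rectangular channel the momentum equation gives q² = ½·g·y₁·y₂·(y₁ + y₂) = ½×9.81×1.02×7.17×8.19 = 294.
q = √294 = 17.1 m²/s.
V₁ = q/y₁ = 17.1/1.02 = 16.8 m/s.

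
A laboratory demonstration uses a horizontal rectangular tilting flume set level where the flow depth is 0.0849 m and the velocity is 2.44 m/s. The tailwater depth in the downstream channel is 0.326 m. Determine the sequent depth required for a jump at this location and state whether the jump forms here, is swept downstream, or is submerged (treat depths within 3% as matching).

Fr₁ = V₁/√(g·y₁) = 2.44/√(9.81×0.0849) = 2.67.
Conjugate-depth relation: y₂/y₁ = ½[√(1 + 8Fr₁²) − 1] = ½[√58.19 − 1] = 3.31.
y₂ = 3.31 × 0.0849 = 0.281 m.
Tailwater y_tw = 0.326 m: y_tw > y₂, so the jump is submerged.

y₂ = 0.281 m; the jump is submerged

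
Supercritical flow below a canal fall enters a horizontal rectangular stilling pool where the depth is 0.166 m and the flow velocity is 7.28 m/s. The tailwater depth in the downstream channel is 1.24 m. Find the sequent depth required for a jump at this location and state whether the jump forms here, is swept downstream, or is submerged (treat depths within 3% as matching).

Fr₁ = V₁/√(g·y₁) = 7.28/√(9.81×0.166) = 5.70.
From the momentum equation for a rectangular channel, y₂/y₁ = ½[√(1 + 8Fr₁²) − 1] = ½[√261.4 − 1] = 7.58.
y₂ = 7.58 × 0.166 = 1.26 m.
Tailwater y_tw = 1.24 m: y_tw ≈ y₂, so the jump forms here.

y₂ = 1.26 m; the jump forms here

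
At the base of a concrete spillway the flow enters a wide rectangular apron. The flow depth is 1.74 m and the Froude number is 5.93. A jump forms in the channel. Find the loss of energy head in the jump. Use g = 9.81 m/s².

Fr₁ = 5.93 (given).
Sequent-depth ratio: y₂/y₁ = ½[√(1 + 8Fr₁²) − 1] = ½[√282.3 − 1] = 7.90.
y₂ = 7.90 × 1.74 = 13.7 m.
Head loss: ΔE = (y₂ − y₁)³/(4y₁y₂) = (13.7 − 1.74)³/(4×1.74×13.7) = 1731/95.7 = 18.1 m.

ΔE = 18.1 m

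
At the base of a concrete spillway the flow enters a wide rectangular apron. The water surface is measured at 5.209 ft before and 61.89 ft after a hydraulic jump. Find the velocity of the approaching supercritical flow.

For a rectangular channel the momentum equation gives q² = ½·g·y₁·y₂·(y₁ + y₂) = ½×32.2×5.209×61.89×67.10 = 348271.
q = √348271 = 590.1 ft²/s.
V₁ = q/y₁ = 590.1/5.209 = 113.3 ft/s.

V₁ = 113.3 ft/s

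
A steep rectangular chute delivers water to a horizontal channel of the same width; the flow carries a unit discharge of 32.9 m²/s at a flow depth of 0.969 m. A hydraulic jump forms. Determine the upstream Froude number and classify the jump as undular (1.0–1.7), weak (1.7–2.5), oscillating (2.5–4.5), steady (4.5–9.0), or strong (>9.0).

Fr₁ = 11.0; strong jump

V₁ = q/y₁ = 32.9/0.969 = 34.0 m/s. Fr₁ = V₁/√(g·y₁) = 34.0/√(9.81×0.969) = 11.0.
Fr₁ = 11.0 lies in the strong range.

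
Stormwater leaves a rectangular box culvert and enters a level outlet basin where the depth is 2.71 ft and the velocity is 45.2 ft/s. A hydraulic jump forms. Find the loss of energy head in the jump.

ΔE = 16.4 ft

Fr₁ = V₁/√(g·y₁) = 45.2/√(32.2×2.71) = 4.84.
By Bélanger, y₂/y₁ = ½[√(1 + 8Fr₁²) − 1] = ½[√188.3 − 1] = 6.36.
y₂ = 6.36 × 2.71 = 17.2 ft.
Head loss: ΔE = (y₂ − y₁)³/(4y₁y₂) = (17.2 − 2.71)³/(4×2.71×17.2) = 3067/187 = 16.4 ft.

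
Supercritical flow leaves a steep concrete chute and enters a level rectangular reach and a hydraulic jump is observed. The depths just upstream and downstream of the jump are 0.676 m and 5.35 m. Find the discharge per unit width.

For a rectangular channel the momentum equation gives q² = ½·g·y₁·y₂·(y₁ + y₂) = ½×9.81×0.676×5.35×6.03 = 107.
q = √107 = 10.3 m²/s.

q = 10.3 m²/s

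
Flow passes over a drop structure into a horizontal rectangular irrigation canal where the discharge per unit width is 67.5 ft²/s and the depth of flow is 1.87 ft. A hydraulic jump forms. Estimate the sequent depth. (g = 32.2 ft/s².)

y₂ = 11.4 ft

V₁ = q/y₁ = 67.5/1.87 = 36.1 ft/s. Fr₁ = V₁/√(g·y₁) = 36.1/√(32.2×1.87) = 4.65.
By Bélanger, y₂/y₁ = ½[√(1 + 8Fr₁²) − 1] = ½[√174.1 − 1] = 6.10.
y₂ = 6.10 × 1.87 = 11.4 ft.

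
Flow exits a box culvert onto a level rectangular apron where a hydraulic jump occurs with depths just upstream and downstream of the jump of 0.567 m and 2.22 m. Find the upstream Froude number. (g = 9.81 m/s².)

For a rectangular channel the momentum equation gives q² = ½·g·y₁·y₂·(y₁ + y₂) = ½×9.81×0.567×2.22×2.79 = 17.2.
q = √17.2 = 4.15 m²/s.
V₁ = q/y₁ = 7.32 m/s; Fr₁ = V₁/√(g·y₁) = 3.10.

Fr₁ = 3.10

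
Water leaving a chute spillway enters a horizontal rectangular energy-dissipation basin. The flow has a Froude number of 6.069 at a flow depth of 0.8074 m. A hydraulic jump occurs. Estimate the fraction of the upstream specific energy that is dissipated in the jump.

ΔE/E₁ = 0.568 (56.8%)

Fr₁ = 6.069 (given).
Bélanger equation: y₂/y₁ = ½[√(1 + 8Fr₁²) − 1] = ½[√295.66 − 1] = 8.097.
y₂ = 8.097 × 0.8074 = 6.538 m.
E₁ = y₁(1 + Fr₁²/2) = 0.8074×(1 + 6.069²/2) = 15.68 m. ΔE = (y₂ − y₁)³/(4y₁y₂) = 8.912 m. ΔE/E₁ = 8.912/15.68 = 0.568.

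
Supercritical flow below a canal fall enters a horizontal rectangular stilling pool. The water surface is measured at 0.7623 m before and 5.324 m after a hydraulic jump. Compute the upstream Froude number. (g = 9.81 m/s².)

Fr₁ = 5.280

For a rectangular channel the momentum equation gives q² = ½·g·y₁·y₂·(y₁ + y₂) = ½×9.81×0.7623×5.324×6.086 = 121.2.
q = √121.2 = 11.01 m²/s.
V₁ = q/y₁ = 14.44 m/s; Fr₁ = V₁/√(g·y₁) = 5.280.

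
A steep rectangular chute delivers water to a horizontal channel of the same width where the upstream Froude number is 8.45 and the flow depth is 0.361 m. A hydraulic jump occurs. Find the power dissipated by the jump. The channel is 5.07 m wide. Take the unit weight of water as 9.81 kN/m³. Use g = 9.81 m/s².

P = 2574 kW

Fr₁ = 8.45 (given).
From the momentum equation for a rectangular channel, y₂/y₁ = ½[√(1 + 8Fr₁²) − 1] = ½[√572.2 − 1] = 11.5.
y₂ = 11.5 × 0.361 = 4.14 m.
Head loss: ΔE = (y₂ − y₁)³/(4y₁y₂) = (4.14 − 0.361)³/(4×0.361×4.14) = 53.9/5.97 = 9.01 m.
V₁ = Fr₁·√(g·y₁) = 8.45×√(9.81×0.361) = 15.9 m/s; q = V₁·y₁ = 5.74 m²/s. Q = q·b = 5.74 × 5.07 = 29.1 m³/s. P = γ·Q·ΔE = 9.81 × 29.1 × 9.01 = 2574 kW.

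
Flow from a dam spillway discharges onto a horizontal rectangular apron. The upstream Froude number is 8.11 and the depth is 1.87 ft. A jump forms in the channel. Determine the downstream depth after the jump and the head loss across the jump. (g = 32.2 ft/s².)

Fr₁ = 8.11 (given).
Sequent-depth ratio: y₂/y₁ = ½[√(1 + 8Fr₁²) − 1] = ½[√527.2 − 1] = 11.0.
y₂ = 11.0 × 1.87 = 20.5 ft.
V₁ = Fr₁·√(g·y₁) = 8.11×√(32.2×1.87) = 62.9 ft/s; q = V₁·y₁ = 118 ft²/s. V₂ = q/y₂ = 118/20.5 = 5.73 ft/s. E₁ = y₁ + V₁²/2g = 63.4 ft; E₂ = y₂ + V₂²/2g = 21.0 ft. ΔE = E₁ − E₂ = 42.3 ft.

y₂ = 20.5 ft; ΔE = 42.3 ft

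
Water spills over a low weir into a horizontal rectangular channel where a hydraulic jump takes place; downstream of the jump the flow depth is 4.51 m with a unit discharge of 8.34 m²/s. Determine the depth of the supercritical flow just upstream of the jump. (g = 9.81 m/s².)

V₂ = q/y₂ = 8.34/4.51 = 1.85 m/s; Fr₂ = V₂/√(g·y₂) = 0.278.
The Bélanger relation is symmetric: y₁/y₂ = ½[√(1 + 8Fr₂²) − 1] = ½[√1.618 − 1] = 0.136.
y₁ = 0.136 × 4.51 = 0.614 m.

y₁ = 0.614 m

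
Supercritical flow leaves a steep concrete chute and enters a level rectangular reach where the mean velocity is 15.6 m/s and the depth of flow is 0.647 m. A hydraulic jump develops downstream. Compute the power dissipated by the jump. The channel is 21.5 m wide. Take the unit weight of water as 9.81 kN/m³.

P = 16004 kW

Fr₁ = V₁/√(g·y₁) = 15.6/√(9.81×0.647) = 6.19.
Sequent-depth ratio: y₂/y₁ = ½[√(1 + 8Fr₁²) − 1] = ½[√307.7 − 1] = 8.27.
y₂ = 8.27 × 0.647 = 5.35 m.
q = V₁·y₁ = 15.6 × 0.647 = 10.1 m²/s. V₂ = q/y₂ = 10.1/5.35 = 1.89 m/s. E₁ = y₁ + V₁²/2g = 13.1 m; E₂ = y₂ + V₂²/2g = 5.53 m. ΔE = E₁ − E₂ = 7.52 m.
Q = q·b = 10.1 × 21.5 = 217 m³/s. P = γ·Q·ΔE = 9.81 × 217 × 7.52 = 16004 kW.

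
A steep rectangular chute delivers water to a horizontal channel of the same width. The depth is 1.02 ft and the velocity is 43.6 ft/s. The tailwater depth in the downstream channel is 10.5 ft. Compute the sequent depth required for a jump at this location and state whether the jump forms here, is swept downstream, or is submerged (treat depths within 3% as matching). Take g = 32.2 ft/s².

y₂ = 10.5 ft; the jump forms here

Fr₁ = V₁/√(g·y₁) = 43.6/√(32.2×1.02) = 7.61.
From the momentum equation for a rectangular channel, y₂/y₁ = ½[√(1 + 8Fr₁²) − 1] = ½[√464.0 − 1] = 10.3.
y₂ = 10.3 × 1.02 = 10.5 ft.
Tailwater y_tw = 10.5 ft: y_tw ≈ y₂, so the jump forms here.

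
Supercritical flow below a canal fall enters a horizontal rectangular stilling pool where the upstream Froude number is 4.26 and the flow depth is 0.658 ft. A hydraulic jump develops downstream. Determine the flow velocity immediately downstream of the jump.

Fr₁ = 4.26 (given).
By Bélanger, y₂/y₁ = ½[√(1 + 8Fr₁²) − 1] = ½[√146.2 − 1] = 5.55.
y₂ = 5.55 × 0.658 = 3.65 ft.
V₁ = Fr₁·√(g·y₁) = 4.26×√(32.2×0.658) = 19.6 ft/s; q = V₁·y₁ = 12.9 ft²/s.
V₂ = q/y₂ = 12.9/3.65 = 3.54 ft/s.

V₂ = 3.54 ft/s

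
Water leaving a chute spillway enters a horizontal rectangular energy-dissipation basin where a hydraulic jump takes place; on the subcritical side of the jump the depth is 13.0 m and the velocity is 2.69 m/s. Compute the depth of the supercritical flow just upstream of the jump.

Fr₂ = V₂/√(g·y₂) = 2.69/√(9.81×13.0) = 0.238.
Since the conjugate-depth ratio holds either way, y₁/y₂ = ½[√(1 + 8Fr₂²) − 1] = ½[√1.454 − 1] = 0.103.
y₁ = 0.103 × 13.0 = 1.34 m.

y₁ = 1.34 m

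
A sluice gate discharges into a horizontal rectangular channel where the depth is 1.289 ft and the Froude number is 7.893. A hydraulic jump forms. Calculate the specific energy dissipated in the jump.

ΔE = 27.33 ft

Fr₁ = 7.893 (given).
Sequent-depth ratio: y₂/y₁ = ½[√(1 + 8Fr₁²) − 1] = ½[√499.40 − 1] = 10.67.
y₂ = 10.67 × 1.289 = 13.76 ft.
V₁ = Fr₁·√(g·y₁) = 7.893×√(32.2×1.289) = 50.85 ft/s; q = V₁·y₁ = 65.55 ft²/s. V₂ = q/y₂ = 65.55/13.76 = 4.764 ft/s. E₁ = y₁ + V₁²/2g = 41.44 ft; E₂ = y₂ + V₂²/2g = 14.11 ft. ΔE = E₁ − E₂ = 27.33 ft.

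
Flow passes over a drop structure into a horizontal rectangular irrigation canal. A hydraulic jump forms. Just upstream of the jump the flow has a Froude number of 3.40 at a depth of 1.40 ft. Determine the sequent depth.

y₂ = 6.07 ft

Fr₁ = 3.40 (given).
Conjugate-depth relation: y₂/y₁ = ½[√(1 + 8Fr₁²) − 1] = ½[√93.48 − 1] = 4.33.
y₂ = 4.33 × 1.40 = 6.07 ft.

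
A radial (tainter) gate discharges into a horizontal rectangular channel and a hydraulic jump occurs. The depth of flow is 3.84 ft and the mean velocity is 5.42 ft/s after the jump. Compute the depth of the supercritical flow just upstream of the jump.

Fr₂ = V₂/√(g·y₂) = 5.42/√(32.2×3.84) = 0.487.
The Bélanger relation is symmetric: y₁/y₂ = ½[√(1 + 8Fr₂²) − 1] = ½[√2.901 − 1] = 0.352.
y₁ = 0.352 × 3.84 = 1.35 ft.

y₁ = 1.35 ft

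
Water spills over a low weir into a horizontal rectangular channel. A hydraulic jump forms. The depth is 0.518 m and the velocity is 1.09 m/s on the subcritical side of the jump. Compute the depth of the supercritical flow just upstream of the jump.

Fr₂ = V₂/√(g·y₂) = 1.09/√(9.81×0.518) = 0.484.
The Bélanger relation is symmetric: y₁/y₂ = ½[√(1 + 8Fr₂²) − 1] = ½[√2.870 − 1] = 0.347.
y₁ = 0.347 × 0.518 = 0.180 m.

y₁ = 0.180 m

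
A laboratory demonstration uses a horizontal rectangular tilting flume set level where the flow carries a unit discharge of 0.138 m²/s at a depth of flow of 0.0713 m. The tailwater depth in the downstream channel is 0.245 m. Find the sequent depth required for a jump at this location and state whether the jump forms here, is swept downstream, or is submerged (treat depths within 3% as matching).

V₁ = q/y₁ = 0.138/0.0713 = 1.94 m/s. Fr₁ = V₁/√(g·y₁) = 1.94/√(9.81×0.0713) = 2.31.
From the momentum equation for a rectangular channel, y₂/y₁ = ½[√(1 + 8Fr₁²) − 1] = ½[√43.85 − 1] = 2.81.
y₂ = 2.81 × 0.0713 = 0.200 m.
Tailwater y_tw = 0.245 m: y_tw > y₂, so the jump is submerged.

y₂ = 0.200 m; the jump is submerged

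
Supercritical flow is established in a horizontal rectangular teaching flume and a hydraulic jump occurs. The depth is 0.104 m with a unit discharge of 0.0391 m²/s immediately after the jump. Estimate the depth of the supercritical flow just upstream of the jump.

y₁ = 0.0235 m

V₂ = q/y₂ = 0.0391/0.104 = 0.376 m/s; Fr₂ = V₂/√(g·y₂) = 0.372.
From the momentum equation (using Fr₂), y₁/y₂ = ½[√(1 + 8Fr₂²) − 1] = ½[√2.108 − 1] = 0.226.
y₁ = 0.226 × 0.104 = 0.0235 m.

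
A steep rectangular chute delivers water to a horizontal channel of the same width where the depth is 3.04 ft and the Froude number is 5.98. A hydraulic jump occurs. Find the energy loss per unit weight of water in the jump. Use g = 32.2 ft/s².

ΔE = 32.3 ft

Fr₁ = 5.98 (given).
By Bélanger, y₂/y₁ = ½[√(1 + 8Fr₁²) − 1] = ½[√287.1 − 1] = 7.97.
y₂ = 7.97 × 3.04 = 24.2 ft.
Head loss: ΔE = (y₂ − y₁)³/(4y₁y₂) = (24.2 − 3.04)³/(4×3.04×24.2) = 9520/295 = 32.3 ft.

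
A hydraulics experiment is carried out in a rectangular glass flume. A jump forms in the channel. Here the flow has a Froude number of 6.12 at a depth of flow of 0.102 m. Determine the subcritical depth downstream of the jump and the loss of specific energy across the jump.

Fr₁ = 6.12 (given).
From the momentum equation for a rectangular channel, y₂/y₁ = ½[√(1 + 8Fr₁²) − 1] = ½[√300.6 − 1] = 8.17.
y₂ = 8.17 × 0.102 = 0.833 m.
Head loss: ΔE = (y₂ − y₁)³/(4y₁y₂) = (0.833 − 0.102)³/(4×0.102×0.833) = 0.391/0.340 = 1.15 m.

y₂ = 0.833 m; ΔE = 1.15 m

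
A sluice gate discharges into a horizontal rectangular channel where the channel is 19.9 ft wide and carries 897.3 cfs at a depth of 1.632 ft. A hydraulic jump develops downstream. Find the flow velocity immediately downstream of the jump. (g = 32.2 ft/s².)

V₂ = 5.623 ft/s

q = Q/b = 897.3/19.9 = 45.09 ft²/s; V₁ = q/y₁ = 27.63 ft/s. Fr₁ = V₁/√(g·y₁) = 3.811.
By Bélanger, y₂/y₁ = ½[√(1 + 8Fr₁²) − 1] = ½[√117.21 − 1] = 4.913.
y₂ = 4.913 × 1.632 = 8.018 ft.
V₂ = q/y₂ = 45.09/8.018 = 5.623 ft/s.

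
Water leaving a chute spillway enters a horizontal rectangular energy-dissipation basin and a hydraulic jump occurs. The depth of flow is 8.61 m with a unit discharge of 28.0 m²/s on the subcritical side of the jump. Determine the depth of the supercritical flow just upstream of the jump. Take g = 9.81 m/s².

y₁ = 1.79 m

V₂ = q/y₂ = 28.0/8.61 = 3.25 m/s; Fr₂ = V₂/√(g·y₂) = 0.354.
Since the conjugate-depth ratio holds either way, y₁/y₂ = ½[√(1 + 8Fr₂²) − 1] = ½[√2.002 − 1] = 0.207.
y₁ = 0.207 × 8.61 = 1.79 m.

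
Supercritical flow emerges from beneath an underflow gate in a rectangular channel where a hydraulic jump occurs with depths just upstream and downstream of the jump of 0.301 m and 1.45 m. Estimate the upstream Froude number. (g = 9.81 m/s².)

Fr₁ = 3.74

For a rectangular channel the momentum equation gives q² = ½·g·y₁·y₂·(y₁ + y₂) = ½×9.81×0.301×1.45×1.75 = 3.75.
q = √3.75 = 1.94 m²/s.
V₁ = q/y₁ = 6.43 m/s; Fr₁ = V₁/√(g·y₁) = 3.74.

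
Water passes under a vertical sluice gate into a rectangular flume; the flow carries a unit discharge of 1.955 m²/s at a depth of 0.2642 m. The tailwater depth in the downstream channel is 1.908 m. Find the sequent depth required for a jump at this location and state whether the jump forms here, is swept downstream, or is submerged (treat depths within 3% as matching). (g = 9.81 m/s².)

y₂ = 1.590 m; the jump is submerged

V₁ = q/y₁ = 1.955/0.2642 = 7.400 m/s. Fr₁ = V₁/√(g·y₁) = 7.400/√(9.81×0.2642) = 4.596.
Sequent-depth ratio: y₂/y₁ = ½[√(1 + 8Fr₁²) − 1] = ½[√170.01 − 1] = 6.019.
y₂ = 6.019 × 0.2642 = 1.590 m.
Tailwater y_tw = 1.908 m: y_tw > y₂, so the jump is submerged.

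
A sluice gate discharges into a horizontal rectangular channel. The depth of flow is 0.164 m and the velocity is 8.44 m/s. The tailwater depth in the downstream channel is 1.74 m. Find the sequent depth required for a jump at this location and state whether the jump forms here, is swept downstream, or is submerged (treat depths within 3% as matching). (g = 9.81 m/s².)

y₂ = 1.46 m; the jump is submerged

Fr₁ = V₁/√(g·y₁) = 8.44/√(9.81×0.164) = 6.65.
Sequent-depth ratio: y₂/y₁ = ½[√(1 + 8Fr₁²) − 1] = ½[√355.2 − 1] = 8.92.
y₂ = 8.92 × 0.164 = 1.46 m.
Tailwater y_tw = 1.74 m: y_tw > y₂, so the jump is submerged.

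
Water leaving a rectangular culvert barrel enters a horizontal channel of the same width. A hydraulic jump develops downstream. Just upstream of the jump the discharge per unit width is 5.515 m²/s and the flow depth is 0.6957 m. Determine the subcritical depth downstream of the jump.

y₂ = 2.658 m

V₁ = q/y₁ = 5.515/0.6957 = 7.927 m/s. Fr₁ = V₁/√(g·y₁) = 7.927/√(9.81×0.6957) = 3.034.
Bélanger equation: y₂/y₁ = ½[√(1 + 8Fr₁²) − 1] = ½[√74.662 − 1] = 3.820.
y₂ = 3.820 × 0.6957 = 2.658 m.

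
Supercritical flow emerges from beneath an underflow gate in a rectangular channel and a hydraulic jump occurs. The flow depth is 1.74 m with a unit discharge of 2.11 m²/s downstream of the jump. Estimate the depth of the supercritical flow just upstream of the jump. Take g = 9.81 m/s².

V₂ = q/y₂ = 2.11/1.74 = 1.21 m/s; Fr₂ = V₂/√(g·y₂) = 0.294.
From the momentum equation (using Fr₂), y₁/y₂ = ½[√(1 + 8Fr₂²) − 1] = ½[√1.689 − 1] = 0.150.
y₁ = 0.150 × 1.74 = 0.261 m.

y₁ = 0.261 m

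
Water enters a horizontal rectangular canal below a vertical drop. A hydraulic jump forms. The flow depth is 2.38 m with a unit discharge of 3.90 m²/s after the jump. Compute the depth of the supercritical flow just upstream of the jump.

V₂ = q/y₂ = 3.90/2.38 = 1.64 m/s; Fr₂ = V₂/√(g·y₂) = 0.339.
The Bélanger relation is symmetric: y₁/y₂ = ½[√(1 + 8Fr₂²) − 1] = ½[√1.920 − 1] = 0.193.
y₁ = 0.193 × 2.38 = 0.459 m.

y₁ = 0.459 m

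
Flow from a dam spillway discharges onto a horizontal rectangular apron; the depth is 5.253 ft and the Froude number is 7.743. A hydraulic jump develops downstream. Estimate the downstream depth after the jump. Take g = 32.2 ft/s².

Fr₁ = 7.743 (given).
Bélanger equation: y₂/y₁ = ½[√(1 + 8Fr₁²) − 1] = ½[√480.63 − 1] = 10.46.
y₂ = 10.46 × 5.253 = 54.96 ft.

y₂ = 54.96 ft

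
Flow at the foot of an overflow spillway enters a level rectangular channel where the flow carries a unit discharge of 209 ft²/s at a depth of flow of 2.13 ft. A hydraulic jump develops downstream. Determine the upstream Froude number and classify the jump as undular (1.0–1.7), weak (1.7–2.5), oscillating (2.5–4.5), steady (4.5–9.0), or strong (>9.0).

V₁ = q/y₁ = 209/2.13 = 98.1 ft/s. Fr₁ = V₁/√(g·y₁) = 98.1/√(32.2×2.13) = 11.8.
Fr₁ = 11.8 lies in the strong range.

Fr₁ = 11.8; strong jump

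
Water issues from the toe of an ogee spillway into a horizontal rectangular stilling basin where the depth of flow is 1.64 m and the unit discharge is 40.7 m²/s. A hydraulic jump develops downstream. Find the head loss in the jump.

V₁ = q/y₁ = 40.7/1.64 = 24.8 m/s. Fr₁ = V₁/√(g·y₁) = 24.8/√(9.81×1.64) = 6.19.
By Bélanger, y₂/y₁ = ½[√(1 + 8Fr₁²) − 1] = ½[√307.3 − 1] = 8.26.
y₂ = 8.26 × 1.64 = 13.6 m.
V₂ = q/y₂ = 40.7/13.6 = 3.00 m/s. E₁ = y₁ + V₁²/2g = 33.0 m; E₂ = y₂ + V₂²/2g = 14.0 m. ΔE = E₁ − E₂ = 19.0 m.

ΔE = 19.0 m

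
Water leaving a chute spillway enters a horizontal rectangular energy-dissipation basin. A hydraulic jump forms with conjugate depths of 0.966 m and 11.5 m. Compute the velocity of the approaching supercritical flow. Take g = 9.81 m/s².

V₁ = 27.0 m/s

For a rectangular channel the momentum equation gives q² = ½·g·y₁·y₂·(y₁ + y₂) = ½×9.81×0.966×11.5×12.5 = 679.
q = √679 = 26.1 m²/s.
V₁ = q/y₁ = 26.1/0.966 = 27.0 m/s.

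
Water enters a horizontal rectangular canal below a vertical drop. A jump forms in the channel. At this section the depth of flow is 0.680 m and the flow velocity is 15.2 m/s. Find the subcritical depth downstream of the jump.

y₂ = 5.33 m

Fr₁ = V₁/√(g·y₁) = 15.2/√(9.81×0.680) = 5.89.
From the momentum equation for a rectangular channel, y₂/y₁ = ½[√(1 + 8Fr₁²) − 1] = ½[√278.1 − 1] = 7.84.
y₂ = 7.84 × 0.680 = 5.33 m.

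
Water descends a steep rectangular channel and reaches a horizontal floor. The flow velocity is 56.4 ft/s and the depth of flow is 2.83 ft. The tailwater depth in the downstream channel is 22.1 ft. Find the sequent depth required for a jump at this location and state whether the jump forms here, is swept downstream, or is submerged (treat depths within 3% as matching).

Fr₁ = V₁/√(g·y₁) = 56.4/√(32.2×2.83) = 5.91.
By Bélanger, y₂/y₁ = ½[√(1 + 8Fr₁²) − 1] = ½[√280.3 − 1] = 7.87.
y₂ = 7.87 × 2.83 = 22.3 ft.
Tailwater y_tw = 22.1 ft: y_tw ≈ y₂, so the jump forms here.

y₂ = 22.3 ft; the jump forms here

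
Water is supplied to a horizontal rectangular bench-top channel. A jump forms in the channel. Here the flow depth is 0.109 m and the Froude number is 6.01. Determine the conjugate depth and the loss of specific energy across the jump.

y₂ = 0.874 m; ΔE = 1.17 m

Fr₁ = 6.01 (given).
From the momentum equation for a rectangular channel, y₂/y₁ = ½[√(1 + 8Fr₁²) − 1] = ½[√290.0 − 1] = 8.01.
y₂ = 8.01 × 0.109 = 0.874 m.
Head loss: ΔE = (y₂ − y₁)³/(4y₁y₂) = (0.874 − 0.109)³/(4×0.109×0.874) = 0.447/0.381 = 1.17 m.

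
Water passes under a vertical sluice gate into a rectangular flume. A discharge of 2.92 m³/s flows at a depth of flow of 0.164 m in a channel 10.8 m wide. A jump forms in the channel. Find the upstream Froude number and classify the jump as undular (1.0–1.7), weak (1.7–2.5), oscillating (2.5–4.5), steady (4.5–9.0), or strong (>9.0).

Fr₁ = 1.30; undular jump

q = Q/b = 2.92/10.8 = 0.270 m²/s; V₁ = q/y₁ = 1.65 m/s. Fr₁ = V₁/√(g·y₁) = 1.30.
Fr₁ = 1.30 lies in the undular range.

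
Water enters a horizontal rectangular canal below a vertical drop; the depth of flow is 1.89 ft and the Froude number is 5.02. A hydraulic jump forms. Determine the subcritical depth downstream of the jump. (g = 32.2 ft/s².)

Fr₁ = 5.02 (given).
Bélanger equation: y₂/y₁ = ½[√(1 + 8Fr₁²) − 1] = ½[√202.6 − 1] = 6.62.
y₂ = 6.62 × 1.89 = 12.5 ft.

y₂ = 12.5 ft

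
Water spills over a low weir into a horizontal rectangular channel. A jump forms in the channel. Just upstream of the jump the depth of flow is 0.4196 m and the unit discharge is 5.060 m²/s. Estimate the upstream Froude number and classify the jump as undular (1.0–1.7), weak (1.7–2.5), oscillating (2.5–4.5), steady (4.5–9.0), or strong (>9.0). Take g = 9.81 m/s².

V₁ = q/y₁ = 5.060/0.4196 = 12.06 m/s. Fr₁ = V₁/√(g·y₁) = 12.06/√(9.81×0.4196) = 5.944.
Fr₁ = 5.944 lies in the steady range.

Fr₁ = 5.944; steady jump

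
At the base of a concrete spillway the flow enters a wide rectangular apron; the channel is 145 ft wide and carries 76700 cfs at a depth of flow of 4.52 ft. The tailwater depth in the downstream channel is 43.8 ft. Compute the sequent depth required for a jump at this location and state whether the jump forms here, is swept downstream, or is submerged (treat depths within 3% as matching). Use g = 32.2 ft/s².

q = Q/b = 76700/145 = 529 ft²/s; V₁ = q/y₁ = 117 ft/s. Fr₁ = V₁/√(g·y₁) = 9.70.
From the momentum equation for a rectangular channel, y₂/y₁ = ½[√(1 + 8Fr₁²) − 1] = ½[√753.8 − 1] = 13.2.
y₂ = 13.2 × 4.52 = 59.8 ft.
Tailwater y_tw = 43.8 ft: y_tw < y₂, so the jump is swept downstream.

y₂ = 59.8 ft; the jump is swept downstream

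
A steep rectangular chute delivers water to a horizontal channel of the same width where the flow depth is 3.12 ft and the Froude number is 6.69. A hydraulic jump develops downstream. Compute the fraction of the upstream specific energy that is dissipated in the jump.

Fr₁ = 6.69 (given).
By Bélanger, y₂/y₁ = ½[√(1 + 8Fr₁²) − 1] = ½[√359.0 − 1] = 8.97.
y₂ = 8.97 × 3.12 = 28.0 ft.
E₁ = y₁(1 + Fr₁²/2) = 3.12×(1 + 6.69²/2) = 72.9 ft. ΔE = (y₂ − y₁)³/(4y₁y₂) = 44.1 ft. ΔE/E₁ = 44.1/72.9 = 0.604.

ΔE/E₁ = 0.604 (60.4%)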